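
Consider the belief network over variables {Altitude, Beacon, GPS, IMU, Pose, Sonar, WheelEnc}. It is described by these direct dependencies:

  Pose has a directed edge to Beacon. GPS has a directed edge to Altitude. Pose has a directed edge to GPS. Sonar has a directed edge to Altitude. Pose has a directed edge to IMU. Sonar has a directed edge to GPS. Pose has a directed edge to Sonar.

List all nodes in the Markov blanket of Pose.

The Markov blanket of a node is its parents, its children, and the other parents of its children.
Children of Pose: Beacon, GPS, IMU, Sonar.
Parents of Pose: none.
Parents of each child, excluding Pose:
  Sonar: no additional parents.
  IMU has no other parent.
  GPS also has parent Sonar.
  Beacon has no other parent.
Union: {} ∪ {Beacon, GPS, IMU, Sonar} ∪ {Sonar} = {Beacon, GPS, IMU, Sonar}.

{Beacon, GPS, IMU, Sonar}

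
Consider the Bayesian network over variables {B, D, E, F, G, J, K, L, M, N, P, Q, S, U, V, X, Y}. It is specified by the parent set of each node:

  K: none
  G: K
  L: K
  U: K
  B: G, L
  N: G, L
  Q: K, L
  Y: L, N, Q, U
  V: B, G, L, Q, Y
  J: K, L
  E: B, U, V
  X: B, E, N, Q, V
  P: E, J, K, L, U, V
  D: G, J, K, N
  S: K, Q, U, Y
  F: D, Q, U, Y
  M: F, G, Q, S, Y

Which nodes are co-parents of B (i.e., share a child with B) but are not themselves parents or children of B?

{N, Q, U, Y}

Children of B: E, V, X.
  V: G, L, Q, Y
  E: U, V
  X: E, N, Q, V
Excluding nodes already adjacent to B (E, G, L, V, X), the co-parent-only contribution is {N, Q, U, Y}.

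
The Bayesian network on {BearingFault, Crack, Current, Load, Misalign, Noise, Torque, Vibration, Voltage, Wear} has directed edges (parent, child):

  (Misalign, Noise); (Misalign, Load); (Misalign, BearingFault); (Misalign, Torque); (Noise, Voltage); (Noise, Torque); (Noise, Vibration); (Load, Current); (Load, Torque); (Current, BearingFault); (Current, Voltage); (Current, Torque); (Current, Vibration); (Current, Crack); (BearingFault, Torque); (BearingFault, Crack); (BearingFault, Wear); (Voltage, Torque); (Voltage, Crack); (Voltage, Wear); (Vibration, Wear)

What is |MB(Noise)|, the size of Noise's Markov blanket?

7

A node's Markov blanket = Pa ∪ Ch ∪ (parents of Ch other than the node itself).
Noise's parents: Misalign.
Noise has children Torque, Vibration, Voltage.
Co-parents of Noise (other parents of its children):
  parents(Voltage) \ {Noise} = {Current}.
  Torque also has parents BearingFault, Current, Load, Misalign, Voltage.
  Vibration's other parent is Current.
MB(Noise) = {BearingFault, Current, Load, Misalign, Torque, Vibration, Voltage}, which has 7 nodes.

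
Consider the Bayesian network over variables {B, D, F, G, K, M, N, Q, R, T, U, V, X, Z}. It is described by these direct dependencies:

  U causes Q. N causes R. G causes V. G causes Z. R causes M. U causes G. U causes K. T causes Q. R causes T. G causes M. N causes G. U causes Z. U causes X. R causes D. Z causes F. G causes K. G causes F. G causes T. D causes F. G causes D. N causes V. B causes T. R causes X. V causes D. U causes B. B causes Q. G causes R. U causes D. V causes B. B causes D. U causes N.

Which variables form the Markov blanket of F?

{D, G, Z}

A node's Markov blanket = Pa ∪ Ch ∪ (parents of Ch other than the node itself).
Parents of F: D, G, Z.
Children of F: none.
With no children, F has no spouses; the co-parent set is empty.
So the Markov blanket of F is {D, G, Z}.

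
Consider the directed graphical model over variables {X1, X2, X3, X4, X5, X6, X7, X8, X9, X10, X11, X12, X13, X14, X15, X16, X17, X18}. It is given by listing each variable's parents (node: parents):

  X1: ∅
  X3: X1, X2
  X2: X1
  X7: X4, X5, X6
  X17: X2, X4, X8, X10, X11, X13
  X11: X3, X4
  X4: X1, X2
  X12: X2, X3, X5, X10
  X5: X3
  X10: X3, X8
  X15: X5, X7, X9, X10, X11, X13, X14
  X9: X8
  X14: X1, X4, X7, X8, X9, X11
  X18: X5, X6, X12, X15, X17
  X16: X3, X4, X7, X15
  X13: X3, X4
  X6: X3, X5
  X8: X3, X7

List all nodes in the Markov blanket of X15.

The Markov blanket of a node is its parents, its children, and the other parents of its children.
Pa(X15) = {X5, X7, X9, X10, X11, X13, X14}.
X15's children: X16, X18.
Other parents of X15's children:
  X16's other parents are X3, X4, X7.
  parents(X18) \ {X15} = {X5, X6, X12, X17}.
MB(X15) = {X3, X4, X5, X6, X7, X9, X10, X11, X12, X13, X14, X16, X17, X18}.

{X3, X4, X5, X6, X7, X9, X10, X11, X12, X13, X14, X16, X17, X18}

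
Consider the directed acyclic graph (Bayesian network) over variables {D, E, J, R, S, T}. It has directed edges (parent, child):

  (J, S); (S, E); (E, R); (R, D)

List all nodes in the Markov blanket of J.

J's children: S.
J's parents: none.
Parents of each child, excluding J:
  S: —
So the Markov blanket of J is {S}.

{S}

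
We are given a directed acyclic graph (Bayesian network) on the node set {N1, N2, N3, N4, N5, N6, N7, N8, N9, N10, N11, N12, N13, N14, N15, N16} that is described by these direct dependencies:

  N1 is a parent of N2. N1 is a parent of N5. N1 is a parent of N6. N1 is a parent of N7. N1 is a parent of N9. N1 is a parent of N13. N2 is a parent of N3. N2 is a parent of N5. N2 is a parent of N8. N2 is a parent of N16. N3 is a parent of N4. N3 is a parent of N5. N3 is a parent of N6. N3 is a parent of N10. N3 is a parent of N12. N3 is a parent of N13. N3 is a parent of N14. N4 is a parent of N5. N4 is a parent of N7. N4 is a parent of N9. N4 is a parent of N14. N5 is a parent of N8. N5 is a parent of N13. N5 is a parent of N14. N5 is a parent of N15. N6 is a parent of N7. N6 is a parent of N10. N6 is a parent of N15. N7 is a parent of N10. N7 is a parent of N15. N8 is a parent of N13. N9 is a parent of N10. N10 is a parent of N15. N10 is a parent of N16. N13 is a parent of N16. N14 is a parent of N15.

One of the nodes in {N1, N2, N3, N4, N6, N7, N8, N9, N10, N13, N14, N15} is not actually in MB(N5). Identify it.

Recall MB(v) = parents ∪ children ∪ spouses, where spouses are the other parents of v's children.
N5 has children N8, N13, N14, N15.
Parents of N5: N1, N2, N3, N4.
For each child, the remaining parents (spouses of N5):
  parents(N8) \ {N5} = {N2}.
  N13 also has parents N1, N3, N8.
  parents(N14) \ {N5} = {N3, N4}.
  N15's other parents are N6, N7, N10, N14.
MB(N5) = {N1, N2, N3, N4, N6, N7, N8, N10, N13, N14, N15}.
N9 is neither a parent, child, nor co-parent of N5, so it does not belong.

N9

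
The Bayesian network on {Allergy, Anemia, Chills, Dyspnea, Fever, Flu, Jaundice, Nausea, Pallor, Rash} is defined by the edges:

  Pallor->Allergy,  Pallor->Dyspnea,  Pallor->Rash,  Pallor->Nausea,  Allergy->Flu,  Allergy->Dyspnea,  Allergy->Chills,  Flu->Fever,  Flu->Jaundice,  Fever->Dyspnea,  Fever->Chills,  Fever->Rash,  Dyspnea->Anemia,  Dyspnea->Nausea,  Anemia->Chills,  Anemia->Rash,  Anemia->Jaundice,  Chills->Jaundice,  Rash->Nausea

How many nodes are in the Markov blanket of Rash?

5

Rash's parents: Anemia, Fever, Pallor.
Rash's children: Nausea.
For each child, the remaining parents (spouses of Rash):
  Nausea: Dyspnea, Pallor
MB(Rash) = {Anemia, Dyspnea, Fever, Nausea, Pallor}, which has 5 nodes.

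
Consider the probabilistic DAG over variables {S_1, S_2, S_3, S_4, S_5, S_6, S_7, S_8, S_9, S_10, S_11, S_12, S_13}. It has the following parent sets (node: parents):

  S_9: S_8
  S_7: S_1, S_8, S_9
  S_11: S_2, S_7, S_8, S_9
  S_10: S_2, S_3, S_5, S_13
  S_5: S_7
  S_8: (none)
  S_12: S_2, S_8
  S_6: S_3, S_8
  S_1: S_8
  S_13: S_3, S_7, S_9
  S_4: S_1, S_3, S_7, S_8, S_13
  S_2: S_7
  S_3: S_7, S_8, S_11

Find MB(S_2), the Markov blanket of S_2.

S_2 has children S_10, S_11, S_12.
S_2 has parent S_7.
Parents of each child, excluding S_2:
  S_11 also has parents S_7, S_8, S_9.
  S_12 also has parent S_8.
  S_10's other parents are S_3, S_5, S_13.
MB(S_2) = {S_3, S_5, S_7, S_8, S_9, S_10, S_11, S_12, S_13}.

{S_3, S_5, S_7, S_8, S_9, S_10, S_11, S_12, S_13}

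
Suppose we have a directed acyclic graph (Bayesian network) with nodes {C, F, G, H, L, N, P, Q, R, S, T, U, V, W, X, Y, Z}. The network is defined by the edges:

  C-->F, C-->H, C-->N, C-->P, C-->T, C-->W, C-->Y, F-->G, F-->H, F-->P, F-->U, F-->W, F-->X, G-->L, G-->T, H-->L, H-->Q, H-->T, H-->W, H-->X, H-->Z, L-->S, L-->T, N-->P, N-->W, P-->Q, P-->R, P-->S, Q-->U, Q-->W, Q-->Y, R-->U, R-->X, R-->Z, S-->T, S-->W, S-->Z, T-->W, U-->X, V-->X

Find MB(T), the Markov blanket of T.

Pa(T) = {C, G, H, L, S}.
Ch(T) = {W}.
Co-parents of T (other parents of its children):
  W: C, F, H, N, Q, S
Union: {C, G, H, L, S} ∪ {W} ∪ {C, F, H, N, Q, S} = {C, F, G, H, L, N, Q, S, W}.

{C, F, G, H, L, N, Q, S, W}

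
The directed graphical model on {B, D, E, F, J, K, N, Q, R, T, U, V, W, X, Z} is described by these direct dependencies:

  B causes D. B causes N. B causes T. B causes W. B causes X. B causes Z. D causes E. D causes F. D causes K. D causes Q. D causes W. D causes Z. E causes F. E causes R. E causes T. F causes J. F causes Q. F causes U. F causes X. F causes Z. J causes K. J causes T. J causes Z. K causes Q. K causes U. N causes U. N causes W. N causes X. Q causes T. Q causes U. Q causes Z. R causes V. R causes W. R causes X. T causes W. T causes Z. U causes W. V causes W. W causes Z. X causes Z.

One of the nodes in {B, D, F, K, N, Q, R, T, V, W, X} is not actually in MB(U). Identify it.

X

A node's Markov blanket = Pa ∪ Ch ∪ (parents of Ch other than the node itself).
Children of U: W.
Parents of U: F, K, N, Q.
Co-parents of U (other parents of its children):
  W's other parents are B, D, N, R, T, V.
MB(U) = {B, D, F, K, N, Q, R, T, V, W}.
X is neither a parent, child, nor co-parent of U, so it does not belong.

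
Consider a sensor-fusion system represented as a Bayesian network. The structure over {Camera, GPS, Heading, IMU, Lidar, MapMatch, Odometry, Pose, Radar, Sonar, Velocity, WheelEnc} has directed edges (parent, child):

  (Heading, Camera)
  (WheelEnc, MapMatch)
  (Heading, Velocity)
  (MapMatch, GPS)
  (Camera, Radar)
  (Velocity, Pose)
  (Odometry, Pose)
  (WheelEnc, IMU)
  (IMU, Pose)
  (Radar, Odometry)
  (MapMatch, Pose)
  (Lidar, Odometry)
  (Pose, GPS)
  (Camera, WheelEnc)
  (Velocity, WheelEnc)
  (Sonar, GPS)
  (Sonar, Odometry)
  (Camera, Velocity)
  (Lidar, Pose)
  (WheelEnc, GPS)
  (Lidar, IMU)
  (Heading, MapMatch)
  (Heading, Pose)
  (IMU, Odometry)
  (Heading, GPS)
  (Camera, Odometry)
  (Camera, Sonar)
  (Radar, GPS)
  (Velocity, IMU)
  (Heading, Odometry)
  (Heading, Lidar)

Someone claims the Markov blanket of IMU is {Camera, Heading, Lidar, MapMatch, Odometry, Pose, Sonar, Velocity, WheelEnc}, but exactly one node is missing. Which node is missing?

Radar

Parents of IMU: Lidar, Velocity, WheelEnc.
IMU has children Odometry, Pose.
Other parents of IMU's children:
  Odometry: Camera, Heading, Lidar, Radar, Sonar
  Pose: Heading, Lidar, MapMatch, Odometry, Velocity
MB(IMU) = {Camera, Heading, Lidar, MapMatch, Odometry, Pose, Radar, Sonar, Velocity, WheelEnc}.
Comparing with the claimed set, Radar is missing.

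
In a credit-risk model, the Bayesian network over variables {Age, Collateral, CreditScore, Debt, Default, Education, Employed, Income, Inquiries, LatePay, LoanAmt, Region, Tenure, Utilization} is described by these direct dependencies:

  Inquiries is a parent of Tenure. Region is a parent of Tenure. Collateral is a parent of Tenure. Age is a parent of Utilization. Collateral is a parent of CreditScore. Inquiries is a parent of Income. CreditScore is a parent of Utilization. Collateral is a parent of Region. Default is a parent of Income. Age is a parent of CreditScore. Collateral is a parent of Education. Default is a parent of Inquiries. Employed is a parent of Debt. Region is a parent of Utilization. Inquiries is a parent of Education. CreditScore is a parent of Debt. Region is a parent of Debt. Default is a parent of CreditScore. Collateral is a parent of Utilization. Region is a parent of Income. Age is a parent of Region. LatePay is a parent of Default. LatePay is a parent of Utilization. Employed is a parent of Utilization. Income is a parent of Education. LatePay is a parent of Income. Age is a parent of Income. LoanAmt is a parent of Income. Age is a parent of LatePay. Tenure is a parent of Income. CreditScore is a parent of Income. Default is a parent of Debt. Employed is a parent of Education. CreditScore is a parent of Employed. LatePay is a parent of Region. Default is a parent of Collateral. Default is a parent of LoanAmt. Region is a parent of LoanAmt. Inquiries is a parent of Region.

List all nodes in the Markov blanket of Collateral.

Recall MB(v) = parents ∪ children ∪ spouses, where spouses are the other parents of v's children.
Collateral's children: CreditScore, Education, Region, Tenure, Utilization.
Pa(Collateral) = {Default}.
Parents of each child, excluding Collateral:
  parents(CreditScore) \ {Collateral} = {Age, Default}.
  Region also has parents Age, Inquiries, LatePay.
  Utilization also has parents Age, CreditScore, Employed, LatePay, Region.
  Tenure also has parents Inquiries, Region.
  parents(Education) \ {Collateral} = {Employed, Income, Inquiries}.
Taking the union gives {Age, CreditScore, Default, Education, Employed, Income, Inquiries, LatePay, Region, Tenure, Utilization}.

{Age, CreditScore, Default, Education, Employed, Income, Inquiries, LatePay, Region, Tenure, Utilization}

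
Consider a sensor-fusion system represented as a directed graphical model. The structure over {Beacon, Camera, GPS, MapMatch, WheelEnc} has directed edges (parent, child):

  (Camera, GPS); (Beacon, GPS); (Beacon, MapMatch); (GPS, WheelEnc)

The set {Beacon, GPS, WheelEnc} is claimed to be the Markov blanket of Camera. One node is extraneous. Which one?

Camera has child GPS.
Camera has no parents.
Other parents of Camera's children:
  GPS: Beacon
MB(Camera) = {Beacon, GPS}.
WheelEnc is neither a parent, child, nor co-parent of Camera, so it does not belong.

WheelEnc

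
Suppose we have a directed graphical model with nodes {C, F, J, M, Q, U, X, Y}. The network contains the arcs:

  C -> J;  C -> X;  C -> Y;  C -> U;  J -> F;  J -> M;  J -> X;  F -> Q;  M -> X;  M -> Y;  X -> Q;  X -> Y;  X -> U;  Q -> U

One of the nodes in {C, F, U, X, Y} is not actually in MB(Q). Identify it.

Y

Pa(Q) = {F, X}.
Q's children: U.
Parents of each child, excluding Q:
  U's other parents are C, X.
MB(Q) = {C, F, U, X}.
Y is neither a parent, child, nor co-parent of Q, so it does not belong.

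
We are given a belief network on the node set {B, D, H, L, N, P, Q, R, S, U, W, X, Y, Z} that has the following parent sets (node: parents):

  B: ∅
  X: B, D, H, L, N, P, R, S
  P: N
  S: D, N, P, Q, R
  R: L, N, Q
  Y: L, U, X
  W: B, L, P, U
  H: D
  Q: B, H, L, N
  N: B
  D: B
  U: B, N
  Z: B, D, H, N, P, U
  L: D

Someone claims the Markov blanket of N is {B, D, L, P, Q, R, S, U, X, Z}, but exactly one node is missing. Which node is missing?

H

N has parent B.
N has children P, Q, R, S, U, X, Z.
For each child, the remaining parents (spouses of N):
  P: no additional parents.
  parents(Q) \ {N} = {B, H, L}.
  R's other parents are L, Q.
  parents(S) \ {N} = {D, P, Q, R}.
  U's other parent is B.
  parents(X) \ {N} = {B, D, H, L, P, R, S}.
  parents(Z) \ {N} = {B, D, H, P, U}.
MB(N) = {B, D, H, L, P, Q, R, S, U, X, Z}.
Comparing with the claimed set, H is missing.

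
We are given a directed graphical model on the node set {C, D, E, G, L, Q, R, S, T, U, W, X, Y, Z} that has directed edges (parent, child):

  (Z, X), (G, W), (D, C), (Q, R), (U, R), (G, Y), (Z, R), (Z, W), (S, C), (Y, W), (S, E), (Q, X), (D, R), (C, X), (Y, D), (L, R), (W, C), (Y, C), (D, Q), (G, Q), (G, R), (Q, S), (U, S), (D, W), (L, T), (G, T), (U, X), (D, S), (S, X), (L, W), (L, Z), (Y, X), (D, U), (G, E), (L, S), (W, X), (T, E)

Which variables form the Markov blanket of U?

Pa(U) = {D}.
U has children R, S, X.
Co-parents of U (other parents of its children):
  S's other parents are D, L, Q.
  parents(R) \ {U} = {D, G, L, Q, Z}.
  parents(X) \ {U} = {C, Q, S, W, Y, Z}.
Union: {D} ∪ {R, S, X} ∪ {C, D, G, L, Q, S, W, Y, Z} = {C, D, G, L, Q, R, S, W, X, Y, Z}.

{C, D, G, L, Q, R, S, W, X, Y, Z}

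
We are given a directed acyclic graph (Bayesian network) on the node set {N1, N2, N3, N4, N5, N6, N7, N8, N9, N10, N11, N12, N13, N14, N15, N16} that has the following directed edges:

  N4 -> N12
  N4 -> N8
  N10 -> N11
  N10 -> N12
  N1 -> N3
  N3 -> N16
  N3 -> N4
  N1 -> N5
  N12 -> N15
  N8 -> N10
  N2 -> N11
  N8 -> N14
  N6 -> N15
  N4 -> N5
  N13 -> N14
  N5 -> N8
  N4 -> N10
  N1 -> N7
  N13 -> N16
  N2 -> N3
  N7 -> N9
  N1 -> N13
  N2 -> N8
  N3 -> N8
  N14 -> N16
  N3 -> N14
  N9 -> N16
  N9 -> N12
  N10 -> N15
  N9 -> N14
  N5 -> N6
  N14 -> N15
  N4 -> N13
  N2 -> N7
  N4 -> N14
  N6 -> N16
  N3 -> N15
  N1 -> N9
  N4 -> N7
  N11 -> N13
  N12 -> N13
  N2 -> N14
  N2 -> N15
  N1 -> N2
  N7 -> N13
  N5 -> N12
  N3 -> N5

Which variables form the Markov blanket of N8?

N8 has parents N2, N3, N4, N5.
N8's children: N10, N14.
Other parents of N8's children:
  N10: N4
  N14: N2, N3, N4, N9, N13
Union: {N2, N3, N4, N5} ∪ {N10, N14} ∪ {N2, N3, N4, N9, N13} = {N2, N3, N4, N5, N9, N10, N13, N14}.

{N2, N3, N4, N5, N9, N10, N13, N14}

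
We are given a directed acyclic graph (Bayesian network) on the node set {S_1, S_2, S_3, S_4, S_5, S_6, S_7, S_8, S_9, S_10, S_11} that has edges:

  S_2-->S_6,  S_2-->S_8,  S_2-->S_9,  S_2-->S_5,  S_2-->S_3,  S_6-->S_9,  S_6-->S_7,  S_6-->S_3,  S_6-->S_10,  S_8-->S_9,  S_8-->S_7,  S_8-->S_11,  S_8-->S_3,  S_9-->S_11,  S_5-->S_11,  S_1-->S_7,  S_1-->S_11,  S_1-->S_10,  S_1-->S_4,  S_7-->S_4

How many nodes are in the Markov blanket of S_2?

5

Recall MB(v) = parents ∪ children ∪ spouses, where spouses are the other parents of v's children.
Parents of S_2: none.
Ch(S_2) = {S_3, S_5, S_6, S_8, S_9}.
For each child, the remaining parents (spouses of S_2):
  S_6 has no other parent.
  S_8: no additional parents.
  parents(S_9) \ {S_2} = {S_6, S_8}.
  S_5 has no other parent.
  S_3 also has parents S_6, S_8.
MB(S_2) = {S_3, S_5, S_6, S_8, S_9}, which has 5 nodes.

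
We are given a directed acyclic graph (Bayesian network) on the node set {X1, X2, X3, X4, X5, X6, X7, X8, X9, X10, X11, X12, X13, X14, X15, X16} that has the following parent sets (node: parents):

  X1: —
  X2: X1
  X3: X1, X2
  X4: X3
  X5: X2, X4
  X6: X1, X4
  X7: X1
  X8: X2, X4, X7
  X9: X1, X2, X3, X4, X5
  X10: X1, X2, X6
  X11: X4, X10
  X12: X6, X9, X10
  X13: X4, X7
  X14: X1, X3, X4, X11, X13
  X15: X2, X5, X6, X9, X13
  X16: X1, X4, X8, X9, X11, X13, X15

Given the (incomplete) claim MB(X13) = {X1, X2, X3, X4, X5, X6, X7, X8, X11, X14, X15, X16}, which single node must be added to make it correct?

A node's Markov blanket = Pa ∪ Ch ∪ (parents of Ch other than the node itself).
Pa(X13) = {X4, X7}.
Ch(X13) = {X14, X15, X16}.
Other parents of X13's children:
  X14: X1, X3, X4, X11
  X15: X2, X5, X6, X9
  X16: X1, X4, X8, X9, X11, X15
MB(X13) = {X1, X2, X3, X4, X5, X6, X7, X8, X9, X11, X14, X15, X16}.
Comparing with the claimed set, X9 is missing.

X9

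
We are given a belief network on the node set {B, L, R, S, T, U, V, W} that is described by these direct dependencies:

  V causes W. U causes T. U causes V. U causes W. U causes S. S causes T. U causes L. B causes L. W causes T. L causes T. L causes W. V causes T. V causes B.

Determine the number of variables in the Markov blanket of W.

5

Pa(W) = {L, U, V}.
W's children: T.
Co-parents of W (other parents of its children):
  T's other parents are L, S, U, V.
MB(W) = {L, S, T, U, V}, which has 5 nodes.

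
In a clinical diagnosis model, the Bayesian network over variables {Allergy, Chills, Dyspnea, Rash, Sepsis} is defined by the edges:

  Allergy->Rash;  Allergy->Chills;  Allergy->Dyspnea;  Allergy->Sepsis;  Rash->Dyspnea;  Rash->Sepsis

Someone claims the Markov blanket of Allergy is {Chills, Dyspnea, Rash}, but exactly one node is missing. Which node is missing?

Sepsis

Allergy's parents: none.
Children of Allergy: Chills, Dyspnea, Rash, Sepsis.
Parents of each child, excluding Allergy:
  Rash: no additional parents.
  Chills has no other parent.
  parents(Dyspnea) \ {Allergy} = {Rash}.
  parents(Sepsis) \ {Allergy} = {Rash}.
MB(Allergy) = {Chills, Dyspnea, Rash, Sepsis}.
Comparing with the claimed set, Sepsis is missing.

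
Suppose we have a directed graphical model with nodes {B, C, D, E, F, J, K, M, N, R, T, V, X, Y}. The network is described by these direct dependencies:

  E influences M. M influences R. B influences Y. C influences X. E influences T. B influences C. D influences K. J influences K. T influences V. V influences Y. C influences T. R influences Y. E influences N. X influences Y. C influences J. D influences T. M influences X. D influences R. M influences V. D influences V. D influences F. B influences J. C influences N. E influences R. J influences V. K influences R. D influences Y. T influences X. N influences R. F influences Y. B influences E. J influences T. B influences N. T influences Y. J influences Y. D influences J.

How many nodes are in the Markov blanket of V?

9

By definition, MB(V) is built from V's parents, V's children, and the co-parents of V.
Pa(V) = {D, J, M, T}.
V's children: Y.
Other parents of V's children:
  parents(Y) \ {V} = {B, D, F, J, R, T, X}.
MB(V) = {B, D, F, J, M, R, T, X, Y}, which has 9 nodes.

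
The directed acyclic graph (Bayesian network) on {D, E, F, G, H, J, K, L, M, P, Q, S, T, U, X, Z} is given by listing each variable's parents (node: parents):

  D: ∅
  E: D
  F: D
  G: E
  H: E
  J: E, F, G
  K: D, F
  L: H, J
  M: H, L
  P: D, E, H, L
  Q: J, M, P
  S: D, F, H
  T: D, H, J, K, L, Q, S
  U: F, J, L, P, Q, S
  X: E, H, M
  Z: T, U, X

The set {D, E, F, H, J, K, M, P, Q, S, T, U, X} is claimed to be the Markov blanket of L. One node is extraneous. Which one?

By definition, MB(L) is built from L's parents, L's children, and the co-parents of L.
Pa(L) = {H, J}.
Children of L: M, P, T, U.
Parents of each child, excluding L:
  M's other parent is H.
  P's other parents are D, E, H.
  T's other parents are D, H, J, K, Q, S.
  U's other parents are F, J, P, Q, S.
MB(L) = {D, E, F, H, J, K, M, P, Q, S, T, U}.
X is neither a parent, child, nor co-parent of L, so it does not belong.

X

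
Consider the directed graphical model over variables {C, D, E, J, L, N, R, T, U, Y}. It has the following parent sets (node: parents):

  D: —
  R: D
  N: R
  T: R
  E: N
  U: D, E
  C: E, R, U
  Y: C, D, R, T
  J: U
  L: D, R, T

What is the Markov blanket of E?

The Markov blanket of a node is its parents, its children, and the other parents of its children.
E's parents: N.
E's children: C, U.
Other parents of E's children:
  U also has parent D.
  C's other parents are R, U.
Union: {N} ∪ {C, U} ∪ {D, R, U} = {C, D, N, R, U}.

{C, D, N, R, U}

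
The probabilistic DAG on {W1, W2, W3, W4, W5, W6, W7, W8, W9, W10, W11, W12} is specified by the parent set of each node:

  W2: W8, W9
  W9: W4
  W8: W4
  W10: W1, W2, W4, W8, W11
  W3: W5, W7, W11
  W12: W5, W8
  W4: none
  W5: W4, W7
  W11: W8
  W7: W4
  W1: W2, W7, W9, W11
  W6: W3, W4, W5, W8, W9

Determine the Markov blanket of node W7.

Recall MB(v) = parents ∪ children ∪ spouses, where spouses are the other parents of v's children.
Pa(W7) = {W4}.
Ch(W7) = {W1, W3, W5}.
Parents of each child, excluding W7:
  W5: W4
  W1: W2, W9, W11
  W3: W5, W11
Taking the union gives {W1, W2, W3, W4, W5, W9, W11}.

{W1, W2, W3, W4, W5, W9, W11}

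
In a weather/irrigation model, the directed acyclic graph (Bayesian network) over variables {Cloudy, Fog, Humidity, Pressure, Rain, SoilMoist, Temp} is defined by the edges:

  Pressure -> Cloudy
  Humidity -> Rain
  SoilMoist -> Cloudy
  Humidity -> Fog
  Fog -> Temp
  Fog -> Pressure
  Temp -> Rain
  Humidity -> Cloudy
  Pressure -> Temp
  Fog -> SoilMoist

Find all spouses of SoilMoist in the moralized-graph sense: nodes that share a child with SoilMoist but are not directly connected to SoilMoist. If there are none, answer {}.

{Humidity, Pressure}

Children of SoilMoist: Cloudy.
  Cloudy: Humidity, Pressure
Excluding nodes already adjacent to SoilMoist (Cloudy, Fog), the co-parent-only contribution is {Humidity, Pressure}.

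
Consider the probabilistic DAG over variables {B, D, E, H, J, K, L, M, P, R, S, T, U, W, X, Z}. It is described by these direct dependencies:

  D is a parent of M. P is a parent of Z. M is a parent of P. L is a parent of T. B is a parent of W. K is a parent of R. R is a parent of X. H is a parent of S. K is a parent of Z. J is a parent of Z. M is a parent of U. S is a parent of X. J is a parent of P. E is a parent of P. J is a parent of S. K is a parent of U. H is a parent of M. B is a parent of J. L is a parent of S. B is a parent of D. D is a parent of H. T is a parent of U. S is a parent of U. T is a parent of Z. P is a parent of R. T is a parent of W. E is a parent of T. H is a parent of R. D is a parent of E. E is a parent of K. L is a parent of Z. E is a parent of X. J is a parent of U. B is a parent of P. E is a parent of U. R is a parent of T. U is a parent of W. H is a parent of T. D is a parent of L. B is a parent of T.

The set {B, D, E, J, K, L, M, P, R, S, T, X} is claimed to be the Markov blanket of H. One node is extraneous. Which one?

X

H's parents: D.
H has children M, R, S, T.
Parents of each child, excluding H:
  M's other parent is D.
  parents(R) \ {H} = {K, P}.
  S's other parents are J, L.
  T also has parents B, E, L, R.
MB(H) = {B, D, E, J, K, L, M, P, R, S, T}.
X is neither a parent, child, nor co-parent of H, so it does not belong.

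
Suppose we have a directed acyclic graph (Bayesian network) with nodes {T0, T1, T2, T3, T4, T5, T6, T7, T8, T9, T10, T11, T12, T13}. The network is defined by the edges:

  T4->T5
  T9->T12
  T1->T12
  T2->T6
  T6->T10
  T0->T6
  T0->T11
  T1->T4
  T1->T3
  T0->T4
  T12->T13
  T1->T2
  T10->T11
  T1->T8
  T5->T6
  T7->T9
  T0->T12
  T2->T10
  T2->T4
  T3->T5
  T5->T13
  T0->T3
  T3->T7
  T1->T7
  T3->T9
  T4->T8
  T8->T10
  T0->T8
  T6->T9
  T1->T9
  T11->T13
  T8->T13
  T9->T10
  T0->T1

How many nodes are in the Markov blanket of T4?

Parents of T4: T0, T1, T2.
T4 has children T5, T8.
For each child, the remaining parents (spouses of T4):
  T5: T3
  T8: T0, T1
MB(T4) = {T0, T1, T2, T3, T5, T8}, which has 6 nodes.

6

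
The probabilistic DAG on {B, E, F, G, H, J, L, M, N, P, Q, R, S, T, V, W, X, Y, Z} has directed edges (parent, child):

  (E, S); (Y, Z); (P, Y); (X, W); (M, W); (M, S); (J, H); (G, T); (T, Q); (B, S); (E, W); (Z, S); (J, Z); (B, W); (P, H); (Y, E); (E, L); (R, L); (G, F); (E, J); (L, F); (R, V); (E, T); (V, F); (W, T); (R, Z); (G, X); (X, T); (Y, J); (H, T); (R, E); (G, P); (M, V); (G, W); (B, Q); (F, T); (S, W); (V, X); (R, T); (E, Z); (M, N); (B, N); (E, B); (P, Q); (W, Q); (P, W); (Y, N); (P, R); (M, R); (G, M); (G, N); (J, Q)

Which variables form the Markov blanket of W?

{B, E, F, G, H, J, M, P, Q, R, S, T, X}

W has children Q, T.
W's parents: B, E, G, M, P, S, X.
Co-parents of W (other parents of its children):
  T also has parents E, F, G, H, R, X.
  parents(Q) \ {W} = {B, J, P, T}.
So the Markov blanket of W is {B, E, F, G, H, J, M, P, Q, R, S, T, X}.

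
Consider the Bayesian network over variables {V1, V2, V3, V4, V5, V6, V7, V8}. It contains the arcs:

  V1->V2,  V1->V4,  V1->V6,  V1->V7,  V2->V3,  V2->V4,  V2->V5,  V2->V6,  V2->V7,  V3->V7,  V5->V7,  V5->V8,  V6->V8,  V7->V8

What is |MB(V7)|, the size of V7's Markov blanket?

6

V7's parents: V1, V2, V3, V5.
V7 has child V8.
Co-parents of V7 (other parents of its children):
  V8 also has parents V5, V6.
MB(V7) = {V1, V2, V3, V5, V6, V8}, which has 6 nodes.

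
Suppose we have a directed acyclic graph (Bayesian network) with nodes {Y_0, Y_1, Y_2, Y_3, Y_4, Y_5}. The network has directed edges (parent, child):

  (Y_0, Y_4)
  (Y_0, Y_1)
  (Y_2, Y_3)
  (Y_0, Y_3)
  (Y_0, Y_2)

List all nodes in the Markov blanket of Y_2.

{Y_0, Y_3}

Y_2's parents: Y_0.
Ch(Y_2) = {Y_3}.
Other parents of Y_2's children:
  parents(Y_3) \ {Y_2} = {Y_0}.
Taking the union gives {Y_0, Y_3}.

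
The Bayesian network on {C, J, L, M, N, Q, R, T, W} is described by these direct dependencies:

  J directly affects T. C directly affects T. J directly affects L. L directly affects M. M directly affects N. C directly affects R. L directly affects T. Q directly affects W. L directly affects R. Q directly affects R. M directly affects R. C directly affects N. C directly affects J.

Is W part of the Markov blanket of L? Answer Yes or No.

A node's Markov blanket = Pa ∪ Ch ∪ (parents of Ch other than the node itself).
L's parents: J.
L's children: M, R, T.
For each child, the remaining parents (spouses of L):
  M: no additional parents.
  R also has parents C, M, Q.
  parents(T) \ {L} = {C, J}.
MB(L) = {C, J, M, Q, R, T}; W is not in this set.

No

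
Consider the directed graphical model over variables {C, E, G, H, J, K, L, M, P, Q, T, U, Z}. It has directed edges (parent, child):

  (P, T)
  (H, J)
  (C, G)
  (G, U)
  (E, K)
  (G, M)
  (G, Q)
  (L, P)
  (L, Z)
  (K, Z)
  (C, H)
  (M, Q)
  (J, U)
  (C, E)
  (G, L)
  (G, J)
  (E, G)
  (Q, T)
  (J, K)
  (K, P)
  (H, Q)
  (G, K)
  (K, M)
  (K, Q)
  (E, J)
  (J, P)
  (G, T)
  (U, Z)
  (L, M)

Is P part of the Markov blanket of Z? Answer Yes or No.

Pa(Z) = {K, L, U}.
Z's children: none.
With no children, Z has no spouses; the co-parent set is empty.
MB(Z) = {K, L, U}; P is not in this set.

No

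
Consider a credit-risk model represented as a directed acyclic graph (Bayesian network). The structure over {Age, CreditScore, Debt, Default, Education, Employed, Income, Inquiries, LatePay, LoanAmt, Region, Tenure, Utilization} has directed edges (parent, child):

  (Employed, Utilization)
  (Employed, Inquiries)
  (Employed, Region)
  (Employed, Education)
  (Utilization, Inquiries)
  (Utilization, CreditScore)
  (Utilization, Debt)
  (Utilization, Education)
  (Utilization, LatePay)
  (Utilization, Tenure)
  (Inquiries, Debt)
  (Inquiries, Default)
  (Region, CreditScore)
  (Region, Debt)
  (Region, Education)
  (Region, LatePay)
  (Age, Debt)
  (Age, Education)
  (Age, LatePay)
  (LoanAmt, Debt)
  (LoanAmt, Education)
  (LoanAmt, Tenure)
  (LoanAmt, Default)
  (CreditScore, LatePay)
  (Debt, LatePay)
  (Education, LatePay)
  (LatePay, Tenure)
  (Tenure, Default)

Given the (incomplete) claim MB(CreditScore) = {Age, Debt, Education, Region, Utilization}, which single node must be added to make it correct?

Pa(CreditScore) = {Region, Utilization}.
CreditScore has child LatePay.
Other parents of CreditScore's children:
  parents(LatePay) \ {CreditScore} = {Age, Debt, Education, Region, Utilization}.
MB(CreditScore) = {Age, Debt, Education, LatePay, Region, Utilization}.
Comparing with the claimed set, LatePay is missing.

LatePay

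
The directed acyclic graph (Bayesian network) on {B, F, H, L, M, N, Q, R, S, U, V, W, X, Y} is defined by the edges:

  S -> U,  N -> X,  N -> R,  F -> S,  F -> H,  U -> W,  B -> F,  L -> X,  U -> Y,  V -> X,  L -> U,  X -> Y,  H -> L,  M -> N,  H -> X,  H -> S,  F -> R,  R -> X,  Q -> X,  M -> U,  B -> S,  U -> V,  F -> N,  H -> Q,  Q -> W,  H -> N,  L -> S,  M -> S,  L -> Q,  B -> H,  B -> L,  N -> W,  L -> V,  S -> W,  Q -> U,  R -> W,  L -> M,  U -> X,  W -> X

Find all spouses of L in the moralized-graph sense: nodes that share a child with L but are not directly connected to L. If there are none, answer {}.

Children of L: M, Q, S, U, V, X.
  M: no additional parents.
  parents(Q) \ {L} = {H}.
  S's other parents are B, F, H, M.
  U's other parents are M, Q, S.
  V also has parent U.
  X's other parents are H, N, Q, R, U, V, W.
Excluding nodes already adjacent to L (B, H, M, Q, S, U, V, X), the co-parent-only contribution is {F, N, R, W}.

{F, N, R, W}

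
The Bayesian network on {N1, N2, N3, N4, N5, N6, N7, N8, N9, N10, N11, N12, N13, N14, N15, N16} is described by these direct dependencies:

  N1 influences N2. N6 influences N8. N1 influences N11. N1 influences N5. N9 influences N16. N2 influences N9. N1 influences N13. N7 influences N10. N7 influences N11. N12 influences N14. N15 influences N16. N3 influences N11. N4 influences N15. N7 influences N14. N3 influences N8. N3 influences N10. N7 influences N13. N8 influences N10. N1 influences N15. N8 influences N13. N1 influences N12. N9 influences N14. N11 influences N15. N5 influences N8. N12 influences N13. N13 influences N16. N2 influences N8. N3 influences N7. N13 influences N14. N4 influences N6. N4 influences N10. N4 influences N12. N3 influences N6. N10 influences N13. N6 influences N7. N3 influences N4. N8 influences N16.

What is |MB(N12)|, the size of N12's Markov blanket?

Ch(N12) = {N13, N14}.
Pa(N12) = {N1, N4}.
Parents of each child, excluding N12:
  parents(N13) \ {N12} = {N1, N7, N8, N10}.
  N14 also has parents N7, N9, N13.
MB(N12) = {N1, N4, N7, N8, N9, N10, N13, N14}, which has 8 nodes.

8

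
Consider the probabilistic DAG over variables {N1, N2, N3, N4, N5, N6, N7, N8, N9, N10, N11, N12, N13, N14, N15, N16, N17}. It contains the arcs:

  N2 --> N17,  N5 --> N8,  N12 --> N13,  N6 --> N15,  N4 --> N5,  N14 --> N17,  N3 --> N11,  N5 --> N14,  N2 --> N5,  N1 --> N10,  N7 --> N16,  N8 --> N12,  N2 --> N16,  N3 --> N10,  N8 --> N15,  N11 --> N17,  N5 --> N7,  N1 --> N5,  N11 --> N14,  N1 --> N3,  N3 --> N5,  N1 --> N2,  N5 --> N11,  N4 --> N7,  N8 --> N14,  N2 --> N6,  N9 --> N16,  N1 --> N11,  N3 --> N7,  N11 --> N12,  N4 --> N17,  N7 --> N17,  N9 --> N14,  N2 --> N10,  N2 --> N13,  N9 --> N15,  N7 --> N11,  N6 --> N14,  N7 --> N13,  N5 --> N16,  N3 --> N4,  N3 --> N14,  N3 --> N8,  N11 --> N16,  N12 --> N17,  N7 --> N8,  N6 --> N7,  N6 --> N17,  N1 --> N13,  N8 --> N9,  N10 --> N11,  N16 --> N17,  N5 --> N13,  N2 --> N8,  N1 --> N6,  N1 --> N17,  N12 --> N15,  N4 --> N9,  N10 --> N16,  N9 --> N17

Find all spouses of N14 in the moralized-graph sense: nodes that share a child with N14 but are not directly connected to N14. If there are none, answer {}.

Children of N14: N17.
  N17's other parents are N1, N2, N4, N6, N7, N9, N11, N12, N16.
Excluding nodes already adjacent to N14 (N3, N5, N6, N8, N9, N11, N17), the co-parent-only contribution is {N1, N2, N4, N7, N12, N16}.

{N1, N2, N4, N7, N12, N16}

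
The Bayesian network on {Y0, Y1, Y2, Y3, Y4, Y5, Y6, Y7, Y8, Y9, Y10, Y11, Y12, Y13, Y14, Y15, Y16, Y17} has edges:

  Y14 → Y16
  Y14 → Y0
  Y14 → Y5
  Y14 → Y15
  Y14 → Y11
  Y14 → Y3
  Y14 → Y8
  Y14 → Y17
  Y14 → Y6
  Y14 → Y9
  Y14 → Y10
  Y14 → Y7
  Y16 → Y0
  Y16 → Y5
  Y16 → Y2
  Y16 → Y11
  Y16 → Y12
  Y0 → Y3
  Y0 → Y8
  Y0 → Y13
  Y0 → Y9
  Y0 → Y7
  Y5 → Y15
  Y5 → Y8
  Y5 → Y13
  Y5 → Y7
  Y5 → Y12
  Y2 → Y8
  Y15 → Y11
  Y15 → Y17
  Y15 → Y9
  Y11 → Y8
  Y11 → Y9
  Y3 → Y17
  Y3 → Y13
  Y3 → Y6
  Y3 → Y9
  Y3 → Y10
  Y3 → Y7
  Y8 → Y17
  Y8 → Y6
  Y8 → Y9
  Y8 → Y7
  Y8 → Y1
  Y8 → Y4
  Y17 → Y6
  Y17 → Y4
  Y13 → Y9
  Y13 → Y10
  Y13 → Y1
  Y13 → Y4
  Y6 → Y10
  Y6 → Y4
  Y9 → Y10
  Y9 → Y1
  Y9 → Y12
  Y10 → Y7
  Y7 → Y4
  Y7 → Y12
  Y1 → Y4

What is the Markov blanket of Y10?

{Y0, Y3, Y5, Y6, Y7, Y8, Y9, Y13, Y14}

Parents of Y10: Y3, Y6, Y9, Y13, Y14.
Ch(Y10) = {Y7}.
Other parents of Y10's children:
  Y7's other parents are Y0, Y3, Y5, Y8, Y14.
Taking the union gives {Y0, Y3, Y5, Y6, Y7, Y8, Y9, Y13, Y14}.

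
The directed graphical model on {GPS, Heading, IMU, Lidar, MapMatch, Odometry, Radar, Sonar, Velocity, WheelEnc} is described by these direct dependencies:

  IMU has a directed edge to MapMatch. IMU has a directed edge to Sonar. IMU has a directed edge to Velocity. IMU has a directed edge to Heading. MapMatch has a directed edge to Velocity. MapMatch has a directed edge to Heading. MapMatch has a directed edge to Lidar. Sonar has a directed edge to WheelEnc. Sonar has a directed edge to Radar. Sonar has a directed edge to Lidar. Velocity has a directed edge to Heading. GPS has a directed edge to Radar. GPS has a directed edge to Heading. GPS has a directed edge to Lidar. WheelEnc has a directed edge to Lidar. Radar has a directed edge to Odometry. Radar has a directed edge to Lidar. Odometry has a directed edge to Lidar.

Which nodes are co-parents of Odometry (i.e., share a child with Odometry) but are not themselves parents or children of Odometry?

Children of Odometry: Lidar.
  parents(Lidar) \ {Odometry} = {GPS, MapMatch, Radar, Sonar, WheelEnc}.
Excluding nodes already adjacent to Odometry (Lidar, Radar), the co-parent-only contribution is {GPS, MapMatch, Sonar, WheelEnc}.

{GPS, MapMatch, Sonar, WheelEnc}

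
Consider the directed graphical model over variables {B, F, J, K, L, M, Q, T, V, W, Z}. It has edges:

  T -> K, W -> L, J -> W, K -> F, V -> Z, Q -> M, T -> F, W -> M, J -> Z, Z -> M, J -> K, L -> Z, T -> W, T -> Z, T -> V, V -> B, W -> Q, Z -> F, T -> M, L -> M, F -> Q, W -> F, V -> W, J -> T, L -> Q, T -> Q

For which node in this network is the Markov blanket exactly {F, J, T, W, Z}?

The target node must have every member of {F, J, T, W, Z} as a parent, child, or co-parent, and no others.
Parents of K: J, T; children: F; co-parents: T, W, Z.
These exactly cover the given set, so the node is K.

K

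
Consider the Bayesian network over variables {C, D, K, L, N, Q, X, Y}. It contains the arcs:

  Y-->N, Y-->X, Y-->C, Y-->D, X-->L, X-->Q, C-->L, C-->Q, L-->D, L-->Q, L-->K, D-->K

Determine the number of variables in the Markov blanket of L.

6

L has parents C, X.
Ch(L) = {D, K, Q}.
For each child, the remaining parents (spouses of L):
  D also has parent Y.
  Q's other parents are C, X.
  K's other parent is D.
MB(L) = {C, D, K, Q, X, Y}, which has 6 nodes.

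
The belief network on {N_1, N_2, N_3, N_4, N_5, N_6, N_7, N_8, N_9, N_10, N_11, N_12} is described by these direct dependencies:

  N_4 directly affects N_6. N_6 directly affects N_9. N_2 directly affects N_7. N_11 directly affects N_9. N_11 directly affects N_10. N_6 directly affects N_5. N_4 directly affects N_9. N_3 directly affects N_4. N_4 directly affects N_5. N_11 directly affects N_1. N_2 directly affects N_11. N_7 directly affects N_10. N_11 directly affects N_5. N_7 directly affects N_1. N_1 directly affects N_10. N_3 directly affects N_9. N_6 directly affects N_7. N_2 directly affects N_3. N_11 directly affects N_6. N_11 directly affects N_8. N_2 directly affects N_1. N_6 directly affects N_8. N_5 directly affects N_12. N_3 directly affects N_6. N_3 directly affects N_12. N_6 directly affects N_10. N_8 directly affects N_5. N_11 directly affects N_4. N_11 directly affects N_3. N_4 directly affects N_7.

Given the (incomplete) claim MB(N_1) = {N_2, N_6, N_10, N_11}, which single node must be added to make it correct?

Recall MB(v) = parents ∪ children ∪ spouses, where spouses are the other parents of v's children.
Pa(N_1) = {N_2, N_7, N_11}.
N_1's children: N_10.
Other parents of N_1's children:
  N_10: N_6, N_7, N_11
MB(N_1) = {N_2, N_6, N_7, N_10, N_11}.
Comparing with the claimed set, N_7 is missing.

N_7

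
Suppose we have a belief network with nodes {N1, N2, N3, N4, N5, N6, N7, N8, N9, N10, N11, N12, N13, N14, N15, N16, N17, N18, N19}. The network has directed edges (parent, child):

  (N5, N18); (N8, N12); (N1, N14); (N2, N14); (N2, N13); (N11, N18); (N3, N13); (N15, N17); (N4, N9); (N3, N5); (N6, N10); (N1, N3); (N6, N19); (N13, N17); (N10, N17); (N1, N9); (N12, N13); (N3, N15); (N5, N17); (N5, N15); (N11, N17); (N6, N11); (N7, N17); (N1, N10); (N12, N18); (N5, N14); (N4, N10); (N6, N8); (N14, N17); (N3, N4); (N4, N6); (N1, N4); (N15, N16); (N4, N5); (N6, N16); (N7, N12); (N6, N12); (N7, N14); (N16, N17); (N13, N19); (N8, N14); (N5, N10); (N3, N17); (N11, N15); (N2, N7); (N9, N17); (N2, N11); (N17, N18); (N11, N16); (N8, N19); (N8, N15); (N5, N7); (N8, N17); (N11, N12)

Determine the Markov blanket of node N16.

By definition, MB(N16) is built from N16's parents, N16's children, and the co-parents of N16.
N16 has parents N6, N11, N15.
N16's children: N17.
For each child, the remaining parents (spouses of N16):
  N17 also has parents N3, N5, N7, N8, N9, N10, N11, N13, N14, N15.
So the Markov blanket of N16 is {N3, N5, N6, N7, N8, N9, N10, N11, N13, N14, N15, N17}.

{N3, N5, N6, N7, N8, N9, N10, N11, N13, N14, N15, N17}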